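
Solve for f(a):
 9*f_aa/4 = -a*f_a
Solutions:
 f(a) = C1 + C2*erf(sqrt(2)*a/3)


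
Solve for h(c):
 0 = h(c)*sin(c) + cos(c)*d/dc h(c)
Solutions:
 h(c) = C1*cos(c)


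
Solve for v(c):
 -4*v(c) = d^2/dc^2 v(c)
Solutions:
 v(c) = C1*sin(2*c) + C2*cos(2*c)


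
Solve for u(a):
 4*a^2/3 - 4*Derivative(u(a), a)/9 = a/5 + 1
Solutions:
 u(a) = C1 + a^3 - 9*a^2/40 - 9*a/4


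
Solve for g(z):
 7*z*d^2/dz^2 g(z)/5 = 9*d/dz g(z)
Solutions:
 g(z) = C1 + C2*z^(52/7)


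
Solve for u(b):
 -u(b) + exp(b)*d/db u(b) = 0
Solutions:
 u(b) = C1*exp(-exp(-b))


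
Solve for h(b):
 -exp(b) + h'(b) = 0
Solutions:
 h(b) = C1 + exp(b)


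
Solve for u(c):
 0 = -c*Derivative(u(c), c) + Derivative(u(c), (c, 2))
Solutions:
 u(c) = C1 + C2*erfi(sqrt(2)*c/2)


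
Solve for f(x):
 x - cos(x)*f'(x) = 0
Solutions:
 f(x) = C1 + Integral(x/cos(x), x)


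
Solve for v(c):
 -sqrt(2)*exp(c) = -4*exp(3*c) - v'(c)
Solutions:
 v(c) = C1 - 4*exp(3*c)/3 + sqrt(2)*exp(c)


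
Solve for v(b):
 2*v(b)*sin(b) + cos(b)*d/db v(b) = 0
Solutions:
 v(b) = C1*cos(b)^2


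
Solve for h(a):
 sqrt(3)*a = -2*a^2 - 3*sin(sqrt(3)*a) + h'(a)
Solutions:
 h(a) = C1 + 2*a^3/3 + sqrt(3)*a^2/2 - sqrt(3)*cos(sqrt(3)*a)


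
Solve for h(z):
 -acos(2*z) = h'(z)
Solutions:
 h(z) = C1 - z*acos(2*z) + sqrt(1 - 4*z^2)/2


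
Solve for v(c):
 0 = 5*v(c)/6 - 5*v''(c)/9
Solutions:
 v(c) = C1*exp(-sqrt(6)*c/2) + C2*exp(sqrt(6)*c/2)


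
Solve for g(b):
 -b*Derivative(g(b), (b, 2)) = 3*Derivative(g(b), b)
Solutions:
 g(b) = C1 + C2/b^2


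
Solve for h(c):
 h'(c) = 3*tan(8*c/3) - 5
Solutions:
 h(c) = C1 - 5*c - 9*log(cos(8*c/3))/8


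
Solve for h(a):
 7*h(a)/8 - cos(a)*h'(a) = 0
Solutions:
 h(a) = C1*(sin(a) + 1)^(7/16)/(sin(a) - 1)^(7/16)


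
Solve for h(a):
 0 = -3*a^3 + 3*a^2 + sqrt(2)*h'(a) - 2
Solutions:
 h(a) = C1 + 3*sqrt(2)*a^4/8 - sqrt(2)*a^3/2 + sqrt(2)*a


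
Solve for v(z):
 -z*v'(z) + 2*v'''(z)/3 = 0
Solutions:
 v(z) = C1 + Integral(C2*airyai(2^(2/3)*3^(1/3)*z/2) + C3*airybi(2^(2/3)*3^(1/3)*z/2), z)


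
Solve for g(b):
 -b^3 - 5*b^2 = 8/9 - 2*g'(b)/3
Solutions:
 g(b) = C1 + 3*b^4/8 + 5*b^3/2 + 4*b/3


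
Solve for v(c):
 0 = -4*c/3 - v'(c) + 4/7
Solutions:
 v(c) = C1 - 2*c^2/3 + 4*c/7


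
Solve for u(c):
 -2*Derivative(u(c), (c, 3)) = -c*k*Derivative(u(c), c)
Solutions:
 u(c) = C1 + Integral(C2*airyai(2^(2/3)*c*k^(1/3)/2) + C3*airybi(2^(2/3)*c*k^(1/3)/2), c)


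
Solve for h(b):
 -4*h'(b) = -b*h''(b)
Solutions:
 h(b) = C1 + C2*b^5


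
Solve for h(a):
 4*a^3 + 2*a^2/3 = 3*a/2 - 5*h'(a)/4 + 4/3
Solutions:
 h(a) = C1 - 4*a^4/5 - 8*a^3/45 + 3*a^2/5 + 16*a/15


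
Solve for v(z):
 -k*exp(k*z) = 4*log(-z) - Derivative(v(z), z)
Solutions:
 v(z) = C1 + 4*z*log(-z) - 4*z + exp(k*z)


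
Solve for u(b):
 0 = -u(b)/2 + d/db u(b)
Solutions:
 u(b) = C1*exp(b/2)


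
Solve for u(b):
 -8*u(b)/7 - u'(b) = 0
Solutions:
 u(b) = C1*exp(-8*b/7)


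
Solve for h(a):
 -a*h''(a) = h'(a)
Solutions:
 h(a) = C1 + C2*log(a)


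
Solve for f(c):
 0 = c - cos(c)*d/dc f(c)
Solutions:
 f(c) = C1 + Integral(c/cos(c), c)


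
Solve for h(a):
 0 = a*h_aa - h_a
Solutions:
 h(a) = C1 + C2*a^2


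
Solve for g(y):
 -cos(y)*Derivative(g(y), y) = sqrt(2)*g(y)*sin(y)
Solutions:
 g(y) = C1*cos(y)^(sqrt(2))


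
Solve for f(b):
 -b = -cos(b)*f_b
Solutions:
 f(b) = C1 + Integral(b/cos(b), b)


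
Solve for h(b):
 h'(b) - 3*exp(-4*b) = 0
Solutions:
 h(b) = C1 - 3*exp(-4*b)/4


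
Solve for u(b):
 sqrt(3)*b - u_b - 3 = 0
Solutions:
 u(b) = C1 + sqrt(3)*b^2/2 - 3*b


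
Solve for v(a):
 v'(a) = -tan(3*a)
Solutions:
 v(a) = C1 + log(cos(3*a))/3


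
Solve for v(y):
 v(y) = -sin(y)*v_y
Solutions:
 v(y) = C1*sqrt(cos(y) + 1)/sqrt(cos(y) - 1)


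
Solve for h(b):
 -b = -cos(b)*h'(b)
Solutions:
 h(b) = C1 + Integral(b/cos(b), b)


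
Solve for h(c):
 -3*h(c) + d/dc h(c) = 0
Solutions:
 h(c) = C1*exp(3*c)


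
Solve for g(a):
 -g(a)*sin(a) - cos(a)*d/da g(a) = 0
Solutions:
 g(a) = C1*cos(a)


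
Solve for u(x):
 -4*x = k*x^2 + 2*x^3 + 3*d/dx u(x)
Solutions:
 u(x) = C1 - k*x^3/9 - x^4/6 - 2*x^2/3


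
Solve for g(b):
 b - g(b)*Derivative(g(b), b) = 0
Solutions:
 g(b) = -sqrt(C1 + b^2)
 g(b) = sqrt(C1 + b^2)


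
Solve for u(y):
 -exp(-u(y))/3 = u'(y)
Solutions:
 u(y) = log(C1 - y/3)


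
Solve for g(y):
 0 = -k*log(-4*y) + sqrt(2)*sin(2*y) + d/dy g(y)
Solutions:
 g(y) = C1 + k*y*(log(-y) - 1) + 2*k*y*log(2) + sqrt(2)*cos(2*y)/2


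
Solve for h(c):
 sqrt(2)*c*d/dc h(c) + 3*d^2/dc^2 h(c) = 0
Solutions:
 h(c) = C1 + C2*erf(2^(3/4)*sqrt(3)*c/6)


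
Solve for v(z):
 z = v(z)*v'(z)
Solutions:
 v(z) = -sqrt(C1 + z^2)
 v(z) = sqrt(C1 + z^2)


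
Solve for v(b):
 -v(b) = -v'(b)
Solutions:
 v(b) = C1*exp(b)


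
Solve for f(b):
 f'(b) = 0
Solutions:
 f(b) = C1


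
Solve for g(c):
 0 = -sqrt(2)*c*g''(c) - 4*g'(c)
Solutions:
 g(c) = C1 + C2*c^(1 - 2*sqrt(2))


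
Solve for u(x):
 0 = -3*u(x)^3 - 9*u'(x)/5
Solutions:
 u(x) = -sqrt(6)*sqrt(-1/(C1 - 5*x))/2
 u(x) = sqrt(6)*sqrt(-1/(C1 - 5*x))/2


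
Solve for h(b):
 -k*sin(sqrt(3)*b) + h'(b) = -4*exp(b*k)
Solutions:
 h(b) = C1 - sqrt(3)*k*cos(sqrt(3)*b)/3 - 4*exp(b*k)/k


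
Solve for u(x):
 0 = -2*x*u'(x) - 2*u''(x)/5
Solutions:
 u(x) = C1 + C2*erf(sqrt(10)*x/2)


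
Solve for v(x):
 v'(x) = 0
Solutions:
 v(x) = C1


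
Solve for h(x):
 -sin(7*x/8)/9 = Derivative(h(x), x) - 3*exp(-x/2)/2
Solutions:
 h(x) = C1 + 8*cos(7*x/8)/63 - 3*exp(-x/2)


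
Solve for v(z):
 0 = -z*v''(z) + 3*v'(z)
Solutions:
 v(z) = C1 + C2*z^4


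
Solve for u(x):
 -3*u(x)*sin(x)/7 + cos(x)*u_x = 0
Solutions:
 u(x) = C1/cos(x)^(3/7)


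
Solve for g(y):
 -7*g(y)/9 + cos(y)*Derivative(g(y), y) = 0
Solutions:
 g(y) = C1*(sin(y) + 1)^(7/18)/(sin(y) - 1)^(7/18)


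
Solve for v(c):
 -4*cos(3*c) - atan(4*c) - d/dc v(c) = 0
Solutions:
 v(c) = C1 - c*atan(4*c) + log(16*c^2 + 1)/8 - 4*sin(3*c)/3


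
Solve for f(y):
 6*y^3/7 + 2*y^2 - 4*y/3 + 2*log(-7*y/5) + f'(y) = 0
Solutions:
 f(y) = C1 - 3*y^4/14 - 2*y^3/3 + 2*y^2/3 - 2*y*log(-y) + 2*y*(-log(7) + 1 + log(5))


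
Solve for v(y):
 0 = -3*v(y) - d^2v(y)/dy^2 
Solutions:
 v(y) = C1*sin(sqrt(3)*y) + C2*cos(sqrt(3)*y)


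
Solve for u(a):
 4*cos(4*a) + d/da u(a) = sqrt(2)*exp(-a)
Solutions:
 u(a) = C1 - sin(4*a) - sqrt(2)*exp(-a)


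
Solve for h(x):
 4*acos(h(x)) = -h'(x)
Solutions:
 Integral(1/acos(_y), (_y, h(x))) = C1 - 4*x


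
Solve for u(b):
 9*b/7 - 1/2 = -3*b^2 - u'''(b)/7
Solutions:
 u(b) = C1 + C2*b + C3*b^2 - 7*b^5/20 - 3*b^4/8 + 7*b^3/12


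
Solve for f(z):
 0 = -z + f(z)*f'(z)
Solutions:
 f(z) = -sqrt(C1 + z^2)
 f(z) = sqrt(C1 + z^2)


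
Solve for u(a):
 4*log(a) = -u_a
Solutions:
 u(a) = C1 - 4*a*log(a) + 4*a


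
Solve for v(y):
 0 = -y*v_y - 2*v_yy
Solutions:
 v(y) = C1 + C2*erf(y/2)


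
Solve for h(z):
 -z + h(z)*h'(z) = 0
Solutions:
 h(z) = -sqrt(C1 + z^2)
 h(z) = sqrt(C1 + z^2)


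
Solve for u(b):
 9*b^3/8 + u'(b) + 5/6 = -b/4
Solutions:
 u(b) = C1 - 9*b^4/32 - b^2/8 - 5*b/6


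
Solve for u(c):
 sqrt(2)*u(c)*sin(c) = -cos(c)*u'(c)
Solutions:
 u(c) = C1*cos(c)^(sqrt(2))


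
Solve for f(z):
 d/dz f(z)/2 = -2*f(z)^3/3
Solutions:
 f(z) = -sqrt(6)*sqrt(-1/(C1 - 4*z))/2
 f(z) = sqrt(6)*sqrt(-1/(C1 - 4*z))/2


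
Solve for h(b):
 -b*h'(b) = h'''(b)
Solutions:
 h(b) = C1 + Integral(C2*airyai(-b) + C3*airybi(-b), b)


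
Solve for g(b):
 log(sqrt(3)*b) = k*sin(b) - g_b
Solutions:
 g(b) = C1 - b*log(b) - b*log(3)/2 + b - k*cos(b)


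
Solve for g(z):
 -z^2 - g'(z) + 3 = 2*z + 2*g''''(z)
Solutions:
 g(z) = C1 + C4*exp(-2^(2/3)*z/2) - z^3/3 - z^2 + 3*z + (C2*sin(2^(2/3)*sqrt(3)*z/4) + C3*cos(2^(2/3)*sqrt(3)*z/4))*exp(2^(2/3)*z/4)


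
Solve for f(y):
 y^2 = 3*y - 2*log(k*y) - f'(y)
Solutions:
 f(y) = C1 - y^3/3 + 3*y^2/2 - 2*y*log(k*y) + 2*y


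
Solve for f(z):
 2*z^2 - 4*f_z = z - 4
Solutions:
 f(z) = C1 + z^3/6 - z^2/8 + z


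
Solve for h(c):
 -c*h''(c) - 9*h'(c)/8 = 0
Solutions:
 h(c) = C1 + C2/c^(1/8)


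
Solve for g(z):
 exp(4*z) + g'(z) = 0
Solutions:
 g(z) = C1 - exp(4*z)/4


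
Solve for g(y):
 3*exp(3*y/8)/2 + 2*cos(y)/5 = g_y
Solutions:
 g(y) = C1 + 4*exp(3*y/8) + 2*sin(y)/5


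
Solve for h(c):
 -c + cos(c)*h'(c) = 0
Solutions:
 h(c) = C1 + Integral(c/cos(c), c)


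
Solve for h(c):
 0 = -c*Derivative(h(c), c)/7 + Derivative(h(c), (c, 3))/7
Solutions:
 h(c) = C1 + Integral(C2*airyai(c) + C3*airybi(c), c)


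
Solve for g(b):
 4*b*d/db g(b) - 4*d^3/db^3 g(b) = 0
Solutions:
 g(b) = C1 + Integral(C2*airyai(b) + C3*airybi(b), b)


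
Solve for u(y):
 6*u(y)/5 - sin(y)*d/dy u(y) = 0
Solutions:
 u(y) = C1*(cos(y) - 1)^(3/5)/(cos(y) + 1)^(3/5)


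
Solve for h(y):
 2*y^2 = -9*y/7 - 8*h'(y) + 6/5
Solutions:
 h(y) = C1 - y^3/12 - 9*y^2/112 + 3*y/20


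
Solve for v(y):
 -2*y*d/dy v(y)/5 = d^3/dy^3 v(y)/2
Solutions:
 v(y) = C1 + Integral(C2*airyai(-10^(2/3)*y/5) + C3*airybi(-10^(2/3)*y/5), y)


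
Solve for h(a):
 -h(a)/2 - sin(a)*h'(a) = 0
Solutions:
 h(a) = C1*(cos(a) + 1)^(1/4)/(cos(a) - 1)^(1/4)


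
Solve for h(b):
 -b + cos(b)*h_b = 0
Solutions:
 h(b) = C1 + Integral(b/cos(b), b)


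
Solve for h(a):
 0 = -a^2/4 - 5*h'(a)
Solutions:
 h(a) = C1 - a^3/60


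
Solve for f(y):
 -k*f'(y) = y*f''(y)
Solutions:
 f(y) = C1 + y^(1 - re(k))*(C2*sin(log(y)*Abs(im(k))) + C3*cos(log(y)*im(k)))


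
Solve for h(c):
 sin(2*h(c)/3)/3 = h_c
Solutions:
 -c/3 + 3*log(cos(2*h(c)/3) - 1)/4 - 3*log(cos(2*h(c)/3) + 1)/4 = C1


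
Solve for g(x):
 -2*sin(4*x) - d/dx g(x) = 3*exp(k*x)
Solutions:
 g(x) = C1 + cos(4*x)/2 - 3*exp(k*x)/k


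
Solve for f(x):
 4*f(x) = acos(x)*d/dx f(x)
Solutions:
 f(x) = C1*exp(4*Integral(1/acos(x), x))


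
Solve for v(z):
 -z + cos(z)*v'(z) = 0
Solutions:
 v(z) = C1 + Integral(z/cos(z), z)


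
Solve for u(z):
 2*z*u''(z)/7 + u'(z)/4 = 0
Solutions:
 u(z) = C1 + C2*z^(1/8)


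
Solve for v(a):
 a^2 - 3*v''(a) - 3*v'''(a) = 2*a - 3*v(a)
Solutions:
 v(a) = C1*exp(-a*(2*2^(1/3)/(3*sqrt(69) + 25)^(1/3) + 4 + 2^(2/3)*(3*sqrt(69) + 25)^(1/3))/12)*sin(2^(1/3)*sqrt(3)*a*(-2^(1/3)*(3*sqrt(69) + 25)^(1/3) + 2/(3*sqrt(69) + 25)^(1/3))/12) + C2*exp(-a*(2*2^(1/3)/(3*sqrt(69) + 25)^(1/3) + 4 + 2^(2/3)*(3*sqrt(69) + 25)^(1/3))/12)*cos(2^(1/3)*sqrt(3)*a*(-2^(1/3)*(3*sqrt(69) + 25)^(1/3) + 2/(3*sqrt(69) + 25)^(1/3))/12) + C3*exp(a*(-2 + 2*2^(1/3)/(3*sqrt(69) + 25)^(1/3) + 2^(2/3)*(3*sqrt(69) + 25)^(1/3))/6) - a^2/3 + 2*a/3 - 2/3


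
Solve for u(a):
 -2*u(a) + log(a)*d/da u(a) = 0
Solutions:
 u(a) = C1*exp(2*li(a))


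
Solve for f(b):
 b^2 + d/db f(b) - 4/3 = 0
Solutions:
 f(b) = C1 - b^3/3 + 4*b/3


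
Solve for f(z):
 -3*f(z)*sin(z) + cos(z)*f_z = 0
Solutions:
 f(z) = C1/cos(z)^3


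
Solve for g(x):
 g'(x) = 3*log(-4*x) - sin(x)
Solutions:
 g(x) = C1 + 3*x*log(-x) - 3*x + 6*x*log(2) + cos(x)


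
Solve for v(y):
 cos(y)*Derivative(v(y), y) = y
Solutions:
 v(y) = C1 + Integral(y/cos(y), y)


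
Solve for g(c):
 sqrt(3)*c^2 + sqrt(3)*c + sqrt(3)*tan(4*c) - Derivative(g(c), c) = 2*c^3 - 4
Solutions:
 g(c) = C1 - c^4/2 + sqrt(3)*c^3/3 + sqrt(3)*c^2/2 + 4*c - sqrt(3)*log(cos(4*c))/4


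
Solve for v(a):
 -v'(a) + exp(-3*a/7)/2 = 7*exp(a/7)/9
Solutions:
 v(a) = C1 - 49*exp(a/7)/9 - 7*exp(-3*a/7)/6


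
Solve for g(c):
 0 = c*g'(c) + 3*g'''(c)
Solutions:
 g(c) = C1 + Integral(C2*airyai(-3^(2/3)*c/3) + C3*airybi(-3^(2/3)*c/3), c)


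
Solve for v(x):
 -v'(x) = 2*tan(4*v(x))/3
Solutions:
 v(x) = -asin(C1*exp(-8*x/3))/4 + pi/4
 v(x) = asin(C1*exp(-8*x/3))/4


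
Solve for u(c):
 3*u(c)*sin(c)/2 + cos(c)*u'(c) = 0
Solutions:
 u(c) = C1*cos(c)^(3/2)


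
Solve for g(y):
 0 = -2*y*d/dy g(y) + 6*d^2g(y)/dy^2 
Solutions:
 g(y) = C1 + C2*erfi(sqrt(6)*y/6)


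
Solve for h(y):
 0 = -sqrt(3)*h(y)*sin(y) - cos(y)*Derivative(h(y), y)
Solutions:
 h(y) = C1*cos(y)^(sqrt(3))


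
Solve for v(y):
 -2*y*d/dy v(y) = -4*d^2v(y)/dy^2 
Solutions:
 v(y) = C1 + C2*erfi(y/2)


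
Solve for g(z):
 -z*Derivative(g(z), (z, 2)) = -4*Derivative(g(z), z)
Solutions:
 g(z) = C1 + C2*z^5


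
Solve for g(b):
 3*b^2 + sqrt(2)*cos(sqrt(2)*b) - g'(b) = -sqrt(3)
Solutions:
 g(b) = C1 + b^3 + sqrt(3)*b + sin(sqrt(2)*b)


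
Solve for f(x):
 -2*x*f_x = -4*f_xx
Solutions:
 f(x) = C1 + C2*erfi(x/2)


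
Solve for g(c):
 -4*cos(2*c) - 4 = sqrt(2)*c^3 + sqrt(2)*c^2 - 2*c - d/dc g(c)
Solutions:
 g(c) = C1 + sqrt(2)*c^4/4 + sqrt(2)*c^3/3 - c^2 + 4*c + 4*sin(c)*cos(c)


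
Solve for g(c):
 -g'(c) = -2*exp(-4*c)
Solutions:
 g(c) = C1 - exp(-4*c)/2


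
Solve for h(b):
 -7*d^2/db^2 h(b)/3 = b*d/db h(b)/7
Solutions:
 h(b) = C1 + C2*erf(sqrt(6)*b/14)


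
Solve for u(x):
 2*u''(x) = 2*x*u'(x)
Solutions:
 u(x) = C1 + C2*erfi(sqrt(2)*x/2)


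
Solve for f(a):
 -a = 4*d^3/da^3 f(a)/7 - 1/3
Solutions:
 f(a) = C1 + C2*a + C3*a^2 - 7*a^4/96 + 7*a^3/72


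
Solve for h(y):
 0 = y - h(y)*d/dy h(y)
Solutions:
 h(y) = -sqrt(C1 + y^2)
 h(y) = sqrt(C1 + y^2)


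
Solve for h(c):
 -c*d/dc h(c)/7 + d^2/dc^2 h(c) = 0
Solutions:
 h(c) = C1 + C2*erfi(sqrt(14)*c/14)


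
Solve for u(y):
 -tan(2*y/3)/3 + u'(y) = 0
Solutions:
 u(y) = C1 - log(cos(2*y/3))/2


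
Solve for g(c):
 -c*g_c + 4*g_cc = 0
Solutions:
 g(c) = C1 + C2*erfi(sqrt(2)*c/4)


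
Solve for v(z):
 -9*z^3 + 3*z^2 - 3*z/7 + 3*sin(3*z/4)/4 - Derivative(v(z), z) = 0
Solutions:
 v(z) = C1 - 9*z^4/4 + z^3 - 3*z^2/14 - cos(3*z/4)


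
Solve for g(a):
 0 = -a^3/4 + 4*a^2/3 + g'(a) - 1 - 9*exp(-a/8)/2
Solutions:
 g(a) = C1 + a^4/16 - 4*a^3/9 + a - 36*exp(-a/8)


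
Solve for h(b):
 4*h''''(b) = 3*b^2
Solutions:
 h(b) = C1 + C2*b + C3*b^2 + C4*b^3 + b^6/480


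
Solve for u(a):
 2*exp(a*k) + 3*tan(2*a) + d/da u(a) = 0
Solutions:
 u(a) = C1 - 2*Piecewise((exp(a*k)/k, Ne(k, 0)), (a, True)) + 3*log(cos(2*a))/2


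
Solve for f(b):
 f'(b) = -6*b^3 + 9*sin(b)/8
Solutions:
 f(b) = C1 - 3*b^4/2 - 9*cos(b)/8


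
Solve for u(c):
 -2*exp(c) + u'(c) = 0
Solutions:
 u(c) = C1 + 2*exp(c)


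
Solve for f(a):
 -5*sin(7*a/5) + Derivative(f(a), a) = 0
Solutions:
 f(a) = C1 - 25*cos(7*a/5)/7


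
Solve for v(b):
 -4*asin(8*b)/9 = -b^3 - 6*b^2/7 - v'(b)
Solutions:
 v(b) = C1 - b^4/4 - 2*b^3/7 + 4*b*asin(8*b)/9 + sqrt(1 - 64*b^2)/18


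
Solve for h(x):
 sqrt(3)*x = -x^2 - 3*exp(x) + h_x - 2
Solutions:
 h(x) = C1 + x^3/3 + sqrt(3)*x^2/2 + 2*x + 3*exp(x)


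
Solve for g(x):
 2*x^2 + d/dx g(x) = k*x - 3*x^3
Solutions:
 g(x) = C1 + k*x^2/2 - 3*x^4/4 - 2*x^3/3


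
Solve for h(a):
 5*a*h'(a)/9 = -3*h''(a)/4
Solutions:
 h(a) = C1 + C2*erf(sqrt(30)*a/9)


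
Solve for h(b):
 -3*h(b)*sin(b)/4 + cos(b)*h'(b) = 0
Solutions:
 h(b) = C1/cos(b)^(3/4)


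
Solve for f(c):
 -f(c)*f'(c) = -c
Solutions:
 f(c) = -sqrt(C1 + c^2)
 f(c) = sqrt(C1 + c^2)


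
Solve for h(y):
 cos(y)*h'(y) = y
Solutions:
 h(y) = C1 + Integral(y/cos(y), y)


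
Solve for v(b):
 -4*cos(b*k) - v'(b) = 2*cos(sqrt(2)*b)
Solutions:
 v(b) = C1 - sqrt(2)*sin(sqrt(2)*b) - 4*sin(b*k)/k


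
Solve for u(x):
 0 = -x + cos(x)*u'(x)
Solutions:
 u(x) = C1 + Integral(x/cos(x), x)


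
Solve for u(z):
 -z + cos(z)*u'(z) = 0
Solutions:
 u(z) = C1 + Integral(z/cos(z), z)


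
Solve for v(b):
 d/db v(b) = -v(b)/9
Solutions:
 v(b) = C1*exp(-b/9)


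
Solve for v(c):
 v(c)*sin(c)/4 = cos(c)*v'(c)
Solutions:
 v(c) = C1/cos(c)^(1/4)


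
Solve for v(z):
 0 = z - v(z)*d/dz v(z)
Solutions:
 v(z) = -sqrt(C1 + z^2)
 v(z) = sqrt(C1 + z^2)


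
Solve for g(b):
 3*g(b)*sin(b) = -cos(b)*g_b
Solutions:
 g(b) = C1*cos(b)^3


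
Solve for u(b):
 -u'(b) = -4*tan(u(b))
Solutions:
 u(b) = pi - asin(C1*exp(4*b))
 u(b) = asin(C1*exp(4*b))


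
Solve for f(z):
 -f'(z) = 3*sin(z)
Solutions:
 f(z) = C1 + 3*cos(z)


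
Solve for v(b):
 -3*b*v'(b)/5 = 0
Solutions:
 v(b) = C1


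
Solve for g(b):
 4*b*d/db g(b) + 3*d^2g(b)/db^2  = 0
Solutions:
 g(b) = C1 + C2*erf(sqrt(6)*b/3)


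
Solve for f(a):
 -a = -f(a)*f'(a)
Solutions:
 f(a) = -sqrt(C1 + a^2)
 f(a) = sqrt(C1 + a^2)


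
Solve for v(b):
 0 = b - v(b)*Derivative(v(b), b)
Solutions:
 v(b) = -sqrt(C1 + b^2)
 v(b) = sqrt(C1 + b^2)


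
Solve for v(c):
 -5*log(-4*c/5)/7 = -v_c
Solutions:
 v(c) = C1 + 5*c*log(-c)/7 + 5*c*(-log(5) - 1 + 2*log(2))/7


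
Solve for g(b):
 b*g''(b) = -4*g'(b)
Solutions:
 g(b) = C1 + C2/b^3


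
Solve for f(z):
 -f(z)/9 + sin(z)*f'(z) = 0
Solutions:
 f(z) = C1*(cos(z) - 1)^(1/18)/(cos(z) + 1)^(1/18)


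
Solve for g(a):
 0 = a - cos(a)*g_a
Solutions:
 g(a) = C1 + Integral(a/cos(a), a)


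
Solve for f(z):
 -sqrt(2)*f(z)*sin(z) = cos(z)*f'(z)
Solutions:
 f(z) = C1*cos(z)^(sqrt(2))


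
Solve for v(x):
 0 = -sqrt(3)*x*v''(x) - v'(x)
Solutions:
 v(x) = C1 + C2*x^(1 - sqrt(3)/3)


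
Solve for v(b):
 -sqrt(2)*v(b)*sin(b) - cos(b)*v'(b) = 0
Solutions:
 v(b) = C1*cos(b)^(sqrt(2))


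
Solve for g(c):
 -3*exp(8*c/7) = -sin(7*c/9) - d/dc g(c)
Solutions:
 g(c) = C1 + 21*exp(8*c/7)/8 + 9*cos(7*c/9)/7


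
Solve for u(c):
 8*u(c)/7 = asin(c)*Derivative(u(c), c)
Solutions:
 u(c) = C1*exp(8*Integral(1/asin(c), c)/7)


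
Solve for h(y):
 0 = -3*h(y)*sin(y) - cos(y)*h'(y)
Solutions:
 h(y) = C1*cos(y)^3


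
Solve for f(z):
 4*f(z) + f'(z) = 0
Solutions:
 f(z) = C1*exp(-4*z)


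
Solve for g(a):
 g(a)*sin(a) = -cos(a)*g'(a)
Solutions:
 g(a) = C1*cos(a)


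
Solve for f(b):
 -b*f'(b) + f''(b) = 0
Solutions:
 f(b) = C1 + C2*erfi(sqrt(2)*b/2)


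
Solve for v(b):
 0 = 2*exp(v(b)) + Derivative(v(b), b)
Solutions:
 v(b) = log(1/(C1 + 2*b))


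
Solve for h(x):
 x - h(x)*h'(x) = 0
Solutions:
 h(x) = -sqrt(C1 + x^2)
 h(x) = sqrt(C1 + x^2)


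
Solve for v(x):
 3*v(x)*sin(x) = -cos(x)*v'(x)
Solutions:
 v(x) = C1*cos(x)^3


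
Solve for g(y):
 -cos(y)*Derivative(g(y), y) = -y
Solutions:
 g(y) = C1 + Integral(y/cos(y), y)


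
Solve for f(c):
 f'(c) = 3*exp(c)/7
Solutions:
 f(c) = C1 + 3*exp(c)/7


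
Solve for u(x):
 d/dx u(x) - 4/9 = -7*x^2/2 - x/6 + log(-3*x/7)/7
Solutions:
 u(x) = C1 - 7*x^3/6 - x^2/12 + x*log(-x)/7 + x*(-9*log(7) + 9*log(3) + 19)/63


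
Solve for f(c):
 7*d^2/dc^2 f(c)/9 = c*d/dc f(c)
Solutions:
 f(c) = C1 + C2*erfi(3*sqrt(14)*c/14)


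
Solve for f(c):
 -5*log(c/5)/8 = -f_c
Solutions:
 f(c) = C1 + 5*c*log(c)/8 - 5*c*log(5)/8 - 5*c/8


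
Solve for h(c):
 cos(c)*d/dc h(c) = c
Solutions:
 h(c) = C1 + Integral(c/cos(c), c)


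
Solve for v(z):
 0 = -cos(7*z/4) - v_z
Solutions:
 v(z) = C1 - 4*sin(7*z/4)/7


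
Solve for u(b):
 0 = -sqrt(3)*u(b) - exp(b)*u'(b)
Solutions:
 u(b) = C1*exp(sqrt(3)*exp(-b))


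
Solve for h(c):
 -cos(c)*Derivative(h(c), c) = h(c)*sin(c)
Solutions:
 h(c) = C1*cos(c)


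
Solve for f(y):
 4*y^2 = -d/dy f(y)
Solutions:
 f(y) = C1 - 4*y^3/3


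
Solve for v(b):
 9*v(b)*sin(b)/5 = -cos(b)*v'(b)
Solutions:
 v(b) = C1*cos(b)^(9/5)


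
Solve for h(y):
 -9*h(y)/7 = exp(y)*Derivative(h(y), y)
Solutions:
 h(y) = C1*exp(9*exp(-y)/7)


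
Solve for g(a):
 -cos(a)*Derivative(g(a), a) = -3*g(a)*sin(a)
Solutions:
 g(a) = C1/cos(a)^3


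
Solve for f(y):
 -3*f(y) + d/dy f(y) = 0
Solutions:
 f(y) = C1*exp(3*y)


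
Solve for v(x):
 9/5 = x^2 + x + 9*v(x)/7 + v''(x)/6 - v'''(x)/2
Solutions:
 v(x) = C1*exp(x*(-7^(2/3)*(405*sqrt(263) + 6568)^(1/3) - 7*7^(1/3)/(405*sqrt(263) + 6568)^(1/3) + 14)/126)*sin(sqrt(3)*7^(1/3)*x*(-7^(1/3)*(405*sqrt(263) + 6568)^(1/3) + 7/(405*sqrt(263) + 6568)^(1/3))/126) + C2*exp(x*(-7^(2/3)*(405*sqrt(263) + 6568)^(1/3) - 7*7^(1/3)/(405*sqrt(263) + 6568)^(1/3) + 14)/126)*cos(sqrt(3)*7^(1/3)*x*(-7^(1/3)*(405*sqrt(263) + 6568)^(1/3) + 7/(405*sqrt(263) + 6568)^(1/3))/126) + C3*exp(x*(7*7^(1/3)/(405*sqrt(263) + 6568)^(1/3) + 7 + 7^(2/3)*(405*sqrt(263) + 6568)^(1/3))/63) - 7*x^2/9 - 7*x/9 + 1946/1215


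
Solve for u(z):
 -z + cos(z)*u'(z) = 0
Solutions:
 u(z) = C1 + Integral(z/cos(z), z)


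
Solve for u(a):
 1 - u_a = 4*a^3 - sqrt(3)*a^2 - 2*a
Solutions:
 u(a) = C1 - a^4 + sqrt(3)*a^3/3 + a^2 + a


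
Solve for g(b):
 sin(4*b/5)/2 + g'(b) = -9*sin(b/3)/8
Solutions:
 g(b) = C1 + 27*cos(b/3)/8 + 5*cos(4*b/5)/8


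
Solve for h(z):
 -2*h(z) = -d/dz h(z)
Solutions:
 h(z) = C1*exp(2*z)


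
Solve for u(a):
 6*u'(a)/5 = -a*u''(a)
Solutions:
 u(a) = C1 + C2/a^(1/5)


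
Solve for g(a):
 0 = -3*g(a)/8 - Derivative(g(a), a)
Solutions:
 g(a) = C1*exp(-3*a/8)


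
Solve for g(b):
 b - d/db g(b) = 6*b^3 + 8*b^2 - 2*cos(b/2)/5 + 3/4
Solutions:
 g(b) = C1 - 3*b^4/2 - 8*b^3/3 + b^2/2 - 3*b/4 + 4*sin(b/2)/5


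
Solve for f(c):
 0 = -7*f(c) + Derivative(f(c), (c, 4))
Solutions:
 f(c) = C1*exp(-7^(1/4)*c) + C2*exp(7^(1/4)*c) + C3*sin(7^(1/4)*c) + C4*cos(7^(1/4)*c)


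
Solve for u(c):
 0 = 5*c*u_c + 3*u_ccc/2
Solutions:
 u(c) = C1 + Integral(C2*airyai(-10^(1/3)*3^(2/3)*c/3) + C3*airybi(-10^(1/3)*3^(2/3)*c/3), c)


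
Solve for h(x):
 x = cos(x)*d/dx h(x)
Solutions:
 h(x) = C1 + Integral(x/cos(x), x)


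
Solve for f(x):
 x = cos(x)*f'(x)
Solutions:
 f(x) = C1 + Integral(x/cos(x), x)


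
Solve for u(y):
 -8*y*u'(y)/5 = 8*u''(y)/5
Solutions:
 u(y) = C1 + C2*erf(sqrt(2)*y/2)


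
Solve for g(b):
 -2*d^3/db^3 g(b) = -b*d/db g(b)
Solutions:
 g(b) = C1 + Integral(C2*airyai(2^(2/3)*b/2) + C3*airybi(2^(2/3)*b/2), b)


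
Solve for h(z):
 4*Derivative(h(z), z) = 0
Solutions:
 h(z) = C1


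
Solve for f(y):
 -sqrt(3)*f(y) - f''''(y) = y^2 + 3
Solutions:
 f(y) = -sqrt(3)*y^2/3 + (C1*sin(sqrt(2)*3^(1/8)*y/2) + C2*cos(sqrt(2)*3^(1/8)*y/2))*exp(-sqrt(2)*3^(1/8)*y/2) + (C3*sin(sqrt(2)*3^(1/8)*y/2) + C4*cos(sqrt(2)*3^(1/8)*y/2))*exp(sqrt(2)*3^(1/8)*y/2) - sqrt(3)


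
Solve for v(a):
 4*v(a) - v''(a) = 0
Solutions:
 v(a) = C1*exp(-2*a) + C2*exp(2*a)


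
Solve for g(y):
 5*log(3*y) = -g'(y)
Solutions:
 g(y) = C1 - 5*y*log(y) - y*log(243) + 5*y


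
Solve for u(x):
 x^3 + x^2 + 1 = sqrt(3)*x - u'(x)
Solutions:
 u(x) = C1 - x^4/4 - x^3/3 + sqrt(3)*x^2/2 - x


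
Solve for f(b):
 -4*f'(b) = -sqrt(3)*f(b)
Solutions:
 f(b) = C1*exp(sqrt(3)*b/4)


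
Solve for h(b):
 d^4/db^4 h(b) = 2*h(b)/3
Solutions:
 h(b) = C1*exp(-2^(1/4)*3^(3/4)*b/3) + C2*exp(2^(1/4)*3^(3/4)*b/3) + C3*sin(2^(1/4)*3^(3/4)*b/3) + C4*cos(2^(1/4)*3^(3/4)*b/3)


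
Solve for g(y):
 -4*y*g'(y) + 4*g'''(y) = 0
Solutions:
 g(y) = C1 + Integral(C2*airyai(y) + C3*airybi(y), y)


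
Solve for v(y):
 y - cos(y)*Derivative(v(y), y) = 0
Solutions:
 v(y) = C1 + Integral(y/cos(y), y)


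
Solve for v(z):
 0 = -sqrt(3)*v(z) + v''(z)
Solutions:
 v(z) = C1*exp(-3^(1/4)*z) + C2*exp(3^(1/4)*z)


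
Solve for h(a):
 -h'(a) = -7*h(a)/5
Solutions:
 h(a) = C1*exp(7*a/5)


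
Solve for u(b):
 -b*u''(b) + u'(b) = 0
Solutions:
 u(b) = C1 + C2*b^2


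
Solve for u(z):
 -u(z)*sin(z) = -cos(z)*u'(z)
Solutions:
 u(z) = C1/cos(z)


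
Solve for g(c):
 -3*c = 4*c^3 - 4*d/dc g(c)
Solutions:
 g(c) = C1 + c^4/4 + 3*c^2/8


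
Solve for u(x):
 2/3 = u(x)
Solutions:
 u(x) = 2/3


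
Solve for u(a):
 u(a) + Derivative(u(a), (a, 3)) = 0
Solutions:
 u(a) = C3*exp(-a) + (C1*sin(sqrt(3)*a/2) + C2*cos(sqrt(3)*a/2))*exp(a/2)


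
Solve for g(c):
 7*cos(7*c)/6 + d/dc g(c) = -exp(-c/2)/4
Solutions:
 g(c) = C1 - sin(7*c)/6 + exp(-c/2)/2


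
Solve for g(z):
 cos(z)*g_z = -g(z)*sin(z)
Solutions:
 g(z) = C1*cos(z)


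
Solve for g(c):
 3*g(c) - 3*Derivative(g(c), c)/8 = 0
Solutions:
 g(c) = C1*exp(8*c)


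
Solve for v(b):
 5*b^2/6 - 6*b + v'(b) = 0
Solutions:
 v(b) = C1 - 5*b^3/18 + 3*b^2


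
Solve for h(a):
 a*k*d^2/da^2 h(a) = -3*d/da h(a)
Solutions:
 h(a) = C1 + a^(((re(k) - 3)*re(k) + im(k)^2)/(re(k)^2 + im(k)^2))*(C2*sin(3*log(a)*Abs(im(k))/(re(k)^2 + im(k)^2)) + C3*cos(3*log(a)*im(k)/(re(k)^2 + im(k)^2)))


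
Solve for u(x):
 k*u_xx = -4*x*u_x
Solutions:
 u(x) = C1 + C2*sqrt(k)*erf(sqrt(2)*x*sqrt(1/k))


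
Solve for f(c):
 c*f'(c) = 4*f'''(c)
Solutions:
 f(c) = C1 + Integral(C2*airyai(2^(1/3)*c/2) + C3*airybi(2^(1/3)*c/2), c)


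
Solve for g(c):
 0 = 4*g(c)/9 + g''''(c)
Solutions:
 g(c) = (C1*sin(sqrt(3)*c/3) + C2*cos(sqrt(3)*c/3))*exp(-sqrt(3)*c/3) + (C3*sin(sqrt(3)*c/3) + C4*cos(sqrt(3)*c/3))*exp(sqrt(3)*c/3)


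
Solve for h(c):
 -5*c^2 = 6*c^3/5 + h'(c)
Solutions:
 h(c) = C1 - 3*c^4/10 - 5*c^3/3


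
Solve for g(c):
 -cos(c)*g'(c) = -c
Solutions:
 g(c) = C1 + Integral(c/cos(c), c)


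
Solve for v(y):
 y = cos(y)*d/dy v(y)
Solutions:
 v(y) = C1 + Integral(y/cos(y), y)


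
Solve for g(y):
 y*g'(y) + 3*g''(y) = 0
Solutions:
 g(y) = C1 + C2*erf(sqrt(6)*y/6)


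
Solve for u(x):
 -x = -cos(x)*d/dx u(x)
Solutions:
 u(x) = C1 + Integral(x/cos(x), x)


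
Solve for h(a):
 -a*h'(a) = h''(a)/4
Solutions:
 h(a) = C1 + C2*erf(sqrt(2)*a)


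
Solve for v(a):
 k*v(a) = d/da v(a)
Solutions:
 v(a) = C1*exp(a*k)


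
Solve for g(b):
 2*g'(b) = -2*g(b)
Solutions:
 g(b) = C1*exp(-b)


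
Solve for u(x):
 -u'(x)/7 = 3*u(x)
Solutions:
 u(x) = C1*exp(-21*x)


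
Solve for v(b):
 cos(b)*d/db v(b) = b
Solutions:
 v(b) = C1 + Integral(b/cos(b), b)


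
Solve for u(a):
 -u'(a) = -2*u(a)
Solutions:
 u(a) = C1*exp(2*a)


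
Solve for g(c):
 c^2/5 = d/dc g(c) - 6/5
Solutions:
 g(c) = C1 + c^3/15 + 6*c/5


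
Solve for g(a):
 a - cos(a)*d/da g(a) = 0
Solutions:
 g(a) = C1 + Integral(a/cos(a), a)


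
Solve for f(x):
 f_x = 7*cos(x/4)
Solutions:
 f(x) = C1 + 28*sin(x/4)


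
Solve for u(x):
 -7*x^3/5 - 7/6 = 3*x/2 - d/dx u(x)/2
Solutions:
 u(x) = C1 + 7*x^4/10 + 3*x^2/2 + 7*x/3


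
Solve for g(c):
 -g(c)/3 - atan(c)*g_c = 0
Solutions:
 g(c) = C1*exp(-Integral(1/atan(c), c)/3)


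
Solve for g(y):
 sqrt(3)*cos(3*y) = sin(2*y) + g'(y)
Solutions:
 g(y) = C1 + sqrt(3)*sin(3*y)/3 + cos(2*y)/2


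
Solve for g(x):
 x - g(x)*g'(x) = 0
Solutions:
 g(x) = -sqrt(C1 + x^2)
 g(x) = sqrt(C1 + x^2)


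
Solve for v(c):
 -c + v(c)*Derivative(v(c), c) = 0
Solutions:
 v(c) = -sqrt(C1 + c^2)
 v(c) = sqrt(C1 + c^2)


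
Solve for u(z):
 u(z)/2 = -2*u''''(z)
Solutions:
 u(z) = (C1*sin(z/2) + C2*cos(z/2))*exp(-z/2) + (C3*sin(z/2) + C4*cos(z/2))*exp(z/2)


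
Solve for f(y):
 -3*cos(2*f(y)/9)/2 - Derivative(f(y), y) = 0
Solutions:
 3*y/2 - 9*log(sin(2*f(y)/9) - 1)/4 + 9*log(sin(2*f(y)/9) + 1)/4 = C1


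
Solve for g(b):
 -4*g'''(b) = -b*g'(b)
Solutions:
 g(b) = C1 + Integral(C2*airyai(2^(1/3)*b/2) + C3*airybi(2^(1/3)*b/2), b)


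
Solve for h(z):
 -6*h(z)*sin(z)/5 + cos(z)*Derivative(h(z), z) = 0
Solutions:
 h(z) = C1/cos(z)^(6/5)


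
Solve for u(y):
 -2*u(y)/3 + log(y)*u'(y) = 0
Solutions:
 u(y) = C1*exp(2*li(y)/3)


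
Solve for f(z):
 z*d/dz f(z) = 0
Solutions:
 f(z) = C1


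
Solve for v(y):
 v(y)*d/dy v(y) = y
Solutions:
 v(y) = -sqrt(C1 + y^2)
 v(y) = sqrt(C1 + y^2)


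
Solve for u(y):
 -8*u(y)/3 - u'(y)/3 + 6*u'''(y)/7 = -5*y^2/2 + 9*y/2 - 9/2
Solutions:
 u(y) = C1*exp(-42^(1/3)*y*(42^(1/3)/(sqrt(46614) + 216)^(1/3) + (sqrt(46614) + 216)^(1/3))/36)*sin(14^(1/3)*3^(1/6)*y*(-3^(2/3)*(sqrt(46614) + 216)^(1/3) + 3*14^(1/3)/(sqrt(46614) + 216)^(1/3))/36) + C2*exp(-42^(1/3)*y*(42^(1/3)/(sqrt(46614) + 216)^(1/3) + (sqrt(46614) + 216)^(1/3))/36)*cos(14^(1/3)*3^(1/6)*y*(-3^(2/3)*(sqrt(46614) + 216)^(1/3) + 3*14^(1/3)/(sqrt(46614) + 216)^(1/3))/36) + C3*exp(42^(1/3)*y*(42^(1/3)/(sqrt(46614) + 216)^(1/3) + (sqrt(46614) + 216)^(1/3))/18) + 15*y^2/16 - 123*y/64 + 987/512


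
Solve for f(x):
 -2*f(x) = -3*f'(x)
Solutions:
 f(x) = C1*exp(2*x/3)


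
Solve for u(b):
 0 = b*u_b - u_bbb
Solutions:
 u(b) = C1 + Integral(C2*airyai(b) + C3*airybi(b), b)


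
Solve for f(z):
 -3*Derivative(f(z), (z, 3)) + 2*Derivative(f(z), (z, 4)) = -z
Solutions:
 f(z) = C1 + C2*z + C3*z^2 + C4*exp(3*z/2) + z^4/72 + z^3/27


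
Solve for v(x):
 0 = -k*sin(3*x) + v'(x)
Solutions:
 v(x) = C1 - k*cos(3*x)/3


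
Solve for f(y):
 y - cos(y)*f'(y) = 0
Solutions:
 f(y) = C1 + Integral(y/cos(y), y)


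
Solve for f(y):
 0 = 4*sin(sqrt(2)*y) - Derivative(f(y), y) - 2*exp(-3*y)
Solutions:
 f(y) = C1 - 2*sqrt(2)*cos(sqrt(2)*y) + 2*exp(-3*y)/3


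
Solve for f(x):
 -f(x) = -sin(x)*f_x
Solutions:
 f(x) = C1*sqrt(cos(x) - 1)/sqrt(cos(x) + 1)


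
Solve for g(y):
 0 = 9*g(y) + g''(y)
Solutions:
 g(y) = C1*sin(3*y) + C2*cos(3*y)


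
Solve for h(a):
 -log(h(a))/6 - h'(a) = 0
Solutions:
 li(h(a)) = C1 - a/6


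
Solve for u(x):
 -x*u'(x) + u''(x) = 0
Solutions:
 u(x) = C1 + C2*erfi(sqrt(2)*x/2)


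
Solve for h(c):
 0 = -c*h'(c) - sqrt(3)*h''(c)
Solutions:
 h(c) = C1 + C2*erf(sqrt(2)*3^(3/4)*c/6)


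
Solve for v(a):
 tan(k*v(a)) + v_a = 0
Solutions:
 v(a) = Piecewise((-asin(exp(C1*k - a*k))/k + pi/k, Ne(k, 0)), (nan, True))
 v(a) = Piecewise((asin(exp(C1*k - a*k))/k, Ne(k, 0)), (nan, True))


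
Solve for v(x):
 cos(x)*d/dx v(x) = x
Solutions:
 v(x) = C1 + Integral(x/cos(x), x)


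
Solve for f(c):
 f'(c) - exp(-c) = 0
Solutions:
 f(c) = C1 - exp(-c)


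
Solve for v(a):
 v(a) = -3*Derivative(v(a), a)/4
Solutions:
 v(a) = C1*exp(-4*a/3)


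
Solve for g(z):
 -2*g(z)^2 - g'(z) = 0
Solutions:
 g(z) = 1/(C1 + 2*z)


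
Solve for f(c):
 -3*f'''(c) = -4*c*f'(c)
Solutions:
 f(c) = C1 + Integral(C2*airyai(6^(2/3)*c/3) + C3*airybi(6^(2/3)*c/3), c)


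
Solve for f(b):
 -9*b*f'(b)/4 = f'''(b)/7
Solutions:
 f(b) = C1 + Integral(C2*airyai(-126^(1/3)*b/2) + C3*airybi(-126^(1/3)*b/2), b)


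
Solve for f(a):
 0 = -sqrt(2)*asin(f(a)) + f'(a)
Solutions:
 Integral(1/asin(_y), (_y, f(a))) = C1 + sqrt(2)*a


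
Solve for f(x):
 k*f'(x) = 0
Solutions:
 f(x) = C1


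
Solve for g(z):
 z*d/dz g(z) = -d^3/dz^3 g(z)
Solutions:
 g(z) = C1 + Integral(C2*airyai(-z) + C3*airybi(-z), z)


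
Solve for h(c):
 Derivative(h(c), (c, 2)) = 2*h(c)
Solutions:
 h(c) = C1*exp(-sqrt(2)*c) + C2*exp(sqrt(2)*c)


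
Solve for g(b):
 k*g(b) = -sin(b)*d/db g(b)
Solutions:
 g(b) = C1*exp(k*(-log(cos(b) - 1) + log(cos(b) + 1))/2)


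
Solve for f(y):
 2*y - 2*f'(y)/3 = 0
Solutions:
 f(y) = C1 + 3*y^2/2


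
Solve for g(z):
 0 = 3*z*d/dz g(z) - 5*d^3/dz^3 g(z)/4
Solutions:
 g(z) = C1 + Integral(C2*airyai(12^(1/3)*5^(2/3)*z/5) + C3*airybi(12^(1/3)*5^(2/3)*z/5), z)


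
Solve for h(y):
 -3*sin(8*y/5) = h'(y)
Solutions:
 h(y) = C1 + 15*cos(8*y/5)/8


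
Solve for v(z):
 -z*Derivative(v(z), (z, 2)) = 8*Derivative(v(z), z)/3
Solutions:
 v(z) = C1 + C2/z^(5/3)


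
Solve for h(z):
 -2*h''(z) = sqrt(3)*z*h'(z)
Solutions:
 h(z) = C1 + C2*erf(3^(1/4)*z/2)


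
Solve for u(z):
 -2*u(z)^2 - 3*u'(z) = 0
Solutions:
 u(z) = 3/(C1 + 2*z)


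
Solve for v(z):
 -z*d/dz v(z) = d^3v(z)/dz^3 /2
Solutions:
 v(z) = C1 + Integral(C2*airyai(-2^(1/3)*z) + C3*airybi(-2^(1/3)*z), z)


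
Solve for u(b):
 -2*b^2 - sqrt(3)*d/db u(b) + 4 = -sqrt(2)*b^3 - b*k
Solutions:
 u(b) = C1 + sqrt(6)*b^4/12 - 2*sqrt(3)*b^3/9 + sqrt(3)*b^2*k/6 + 4*sqrt(3)*b/3


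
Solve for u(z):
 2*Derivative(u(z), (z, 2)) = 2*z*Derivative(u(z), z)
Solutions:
 u(z) = C1 + C2*erfi(sqrt(2)*z/2)


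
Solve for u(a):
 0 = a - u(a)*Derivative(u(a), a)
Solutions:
 u(a) = -sqrt(C1 + a^2)
 u(a) = sqrt(C1 + a^2)


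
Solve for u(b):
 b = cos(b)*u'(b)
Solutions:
 u(b) = C1 + Integral(b/cos(b), b)


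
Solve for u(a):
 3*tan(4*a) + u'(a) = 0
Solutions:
 u(a) = C1 + 3*log(cos(4*a))/4


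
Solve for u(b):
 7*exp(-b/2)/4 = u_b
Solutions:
 u(b) = C1 - 7*exp(-b/2)/2


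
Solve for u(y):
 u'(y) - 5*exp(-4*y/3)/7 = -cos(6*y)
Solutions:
 u(y) = C1 - sin(6*y)/6 - 15*exp(-4*y/3)/28


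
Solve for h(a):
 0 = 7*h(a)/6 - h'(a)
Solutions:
 h(a) = C1*exp(7*a/6)


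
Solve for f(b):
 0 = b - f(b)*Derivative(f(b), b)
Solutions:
 f(b) = -sqrt(C1 + b^2)
 f(b) = sqrt(C1 + b^2)


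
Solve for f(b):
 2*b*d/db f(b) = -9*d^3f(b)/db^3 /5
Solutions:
 f(b) = C1 + Integral(C2*airyai(-30^(1/3)*b/3) + C3*airybi(-30^(1/3)*b/3), b)


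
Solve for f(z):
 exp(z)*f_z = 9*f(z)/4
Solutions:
 f(z) = C1*exp(-9*exp(-z)/4)


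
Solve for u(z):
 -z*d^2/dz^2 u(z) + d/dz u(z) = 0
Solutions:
 u(z) = C1 + C2*z^2


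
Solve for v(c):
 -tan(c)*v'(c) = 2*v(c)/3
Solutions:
 v(c) = C1/sin(c)^(2/3)


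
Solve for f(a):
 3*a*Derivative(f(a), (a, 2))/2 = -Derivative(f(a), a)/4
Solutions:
 f(a) = C1 + C2*a^(5/6)


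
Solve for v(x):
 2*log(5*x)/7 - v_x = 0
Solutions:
 v(x) = C1 + 2*x*log(x)/7 - 2*x/7 + 2*x*log(5)/7


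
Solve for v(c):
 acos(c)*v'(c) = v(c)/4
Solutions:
 v(c) = C1*exp(Integral(1/acos(c), c)/4)


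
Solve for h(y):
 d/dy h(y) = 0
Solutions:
 h(y) = C1


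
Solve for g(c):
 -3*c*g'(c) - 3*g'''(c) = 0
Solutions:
 g(c) = C1 + Integral(C2*airyai(-c) + C3*airybi(-c), c)


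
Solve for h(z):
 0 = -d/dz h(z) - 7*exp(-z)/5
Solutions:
 h(z) = C1 + 7*exp(-z)/5


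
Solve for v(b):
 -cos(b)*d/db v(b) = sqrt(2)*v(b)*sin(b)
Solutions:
 v(b) = C1*cos(b)^(sqrt(2))


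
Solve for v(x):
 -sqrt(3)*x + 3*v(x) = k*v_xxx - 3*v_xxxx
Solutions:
 v(x) = C1*exp(x*(k - sqrt(k^2 + 6*12^(1/3)*(k^2 + sqrt(k^4 - 768))^(1/3) + 48*18^(1/3)/(k^2 + sqrt(k^4 - 768))^(1/3)) - sqrt(2)*sqrt(-k^3/sqrt(k^2 + 6*12^(1/3)*(k^2 + sqrt(k^4 - 768))^(1/3) + 48*18^(1/3)/(k^2 + sqrt(k^4 - 768))^(1/3)) + k^2 - 3*12^(1/3)*(k^2 + sqrt(k^4 - 768))^(1/3) - 24*18^(1/3)/(k^2 + sqrt(k^4 - 768))^(1/3)))/12) + C2*exp(x*(k - sqrt(k^2 + 6*12^(1/3)*(k^2 + sqrt(k^4 - 768))^(1/3) + 48*18^(1/3)/(k^2 + sqrt(k^4 - 768))^(1/3)) + sqrt(2)*sqrt(-k^3/sqrt(k^2 + 6*12^(1/3)*(k^2 + sqrt(k^4 - 768))^(1/3) + 48*18^(1/3)/(k^2 + sqrt(k^4 - 768))^(1/3)) + k^2 - 3*12^(1/3)*(k^2 + sqrt(k^4 - 768))^(1/3) - 24*18^(1/3)/(k^2 + sqrt(k^4 - 768))^(1/3)))/12) + C3*exp(x*(k + sqrt(k^2 + 6*12^(1/3)*(k^2 + sqrt(k^4 - 768))^(1/3) + 48*18^(1/3)/(k^2 + sqrt(k^4 - 768))^(1/3)) - sqrt(2)*sqrt(k^3/sqrt(k^2 + 6*12^(1/3)*(k^2 + sqrt(k^4 - 768))^(1/3) + 48*18^(1/3)/(k^2 + sqrt(k^4 - 768))^(1/3)) + k^2 - 3*12^(1/3)*(k^2 + sqrt(k^4 - 768))^(1/3) - 24*18^(1/3)/(k^2 + sqrt(k^4 - 768))^(1/3)))/12) + C4*exp(x*(k + sqrt(k^2 + 6*12^(1/3)*(k^2 + sqrt(k^4 - 768))^(1/3) + 48*18^(1/3)/(k^2 + sqrt(k^4 - 768))^(1/3)) + sqrt(2)*sqrt(k^3/sqrt(k^2 + 6*12^(1/3)*(k^2 + sqrt(k^4 - 768))^(1/3) + 48*18^(1/3)/(k^2 + sqrt(k^4 - 768))^(1/3)) + k^2 - 3*12^(1/3)*(k^2 + sqrt(k^4 - 768))^(1/3) - 24*18^(1/3)/(k^2 + sqrt(k^4 - 768))^(1/3)))/12) + sqrt(3)*x/3


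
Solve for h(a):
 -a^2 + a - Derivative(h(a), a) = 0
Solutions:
 h(a) = C1 - a^3/3 + a^2/2


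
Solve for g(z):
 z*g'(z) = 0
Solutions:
 g(z) = C1


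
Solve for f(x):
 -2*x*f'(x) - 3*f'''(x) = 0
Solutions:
 f(x) = C1 + Integral(C2*airyai(-2^(1/3)*3^(2/3)*x/3) + C3*airybi(-2^(1/3)*3^(2/3)*x/3), x)


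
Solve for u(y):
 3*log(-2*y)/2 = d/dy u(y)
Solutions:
 u(y) = C1 + 3*y*log(-y)/2 + 3*y*(-1 + log(2))/2


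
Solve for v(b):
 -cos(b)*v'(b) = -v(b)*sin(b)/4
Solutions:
 v(b) = C1/cos(b)^(1/4)


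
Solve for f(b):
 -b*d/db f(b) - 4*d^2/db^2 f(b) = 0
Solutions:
 f(b) = C1 + C2*erf(sqrt(2)*b/4)


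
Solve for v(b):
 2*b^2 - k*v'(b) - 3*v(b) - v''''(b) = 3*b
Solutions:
 v(b) = C1*exp(b*(-sqrt(2)*sqrt((k^2/16 + sqrt(k^4/256 - 1))^(1/3) + (k^2/16 + sqrt(k^4/256 - 1))^(-1/3)) + sqrt(sqrt(2)*k/sqrt((k^2/16 + sqrt(k^4/256 - 1))^(1/3) + (k^2/16 + sqrt(k^4/256 - 1))^(-1/3)) - 2*(k^2/16 + sqrt(k^4/256 - 1))^(1/3) - 2/(k^2/16 + sqrt(k^4/256 - 1))^(1/3)))/2) + C2*exp(b*(sqrt(2)*sqrt((k^2/16 + sqrt(k^4/256 - 1))^(1/3) + (k^2/16 + sqrt(k^4/256 - 1))^(-1/3)) - sqrt(-sqrt(2)*k/sqrt((k^2/16 + sqrt(k^4/256 - 1))^(1/3) + (k^2/16 + sqrt(k^4/256 - 1))^(-1/3)) - 2*(k^2/16 + sqrt(k^4/256 - 1))^(1/3) - 2/(k^2/16 + sqrt(k^4/256 - 1))^(1/3)))/2) + C3*exp(b*(sqrt(2)*sqrt((k^2/16 + sqrt(k^4/256 - 1))^(1/3) + (k^2/16 + sqrt(k^4/256 - 1))^(-1/3)) + sqrt(-sqrt(2)*k/sqrt((k^2/16 + sqrt(k^4/256 - 1))^(1/3) + (k^2/16 + sqrt(k^4/256 - 1))^(-1/3)) - 2*(k^2/16 + sqrt(k^4/256 - 1))^(1/3) - 2/(k^2/16 + sqrt(k^4/256 - 1))^(1/3)))/2) + C4*exp(-b*(sqrt(2)*sqrt((k^2/16 + sqrt(k^4/256 - 1))^(1/3) + (k^2/16 + sqrt(k^4/256 - 1))^(-1/3)) + sqrt(sqrt(2)*k/sqrt((k^2/16 + sqrt(k^4/256 - 1))^(1/3) + (k^2/16 + sqrt(k^4/256 - 1))^(-1/3)) - 2*(k^2/16 + sqrt(k^4/256 - 1))^(1/3) - 2/(k^2/16 + sqrt(k^4/256 - 1))^(1/3)))/2) + 2*b^2/3 - 4*b*k/9 - b + 4*k^2/27 + k/3


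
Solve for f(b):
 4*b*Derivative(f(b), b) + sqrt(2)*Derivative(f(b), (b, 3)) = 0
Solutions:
 f(b) = C1 + Integral(C2*airyai(-sqrt(2)*b) + C3*airybi(-sqrt(2)*b), b)


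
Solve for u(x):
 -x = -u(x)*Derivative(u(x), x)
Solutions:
 u(x) = -sqrt(C1 + x^2)
 u(x) = sqrt(C1 + x^2)


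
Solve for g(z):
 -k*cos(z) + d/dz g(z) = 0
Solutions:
 g(z) = C1 + k*sin(z)


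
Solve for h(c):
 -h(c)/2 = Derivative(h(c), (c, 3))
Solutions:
 h(c) = C3*exp(-2^(2/3)*c/2) + (C1*sin(2^(2/3)*sqrt(3)*c/4) + C2*cos(2^(2/3)*sqrt(3)*c/4))*exp(2^(2/3)*c/4)


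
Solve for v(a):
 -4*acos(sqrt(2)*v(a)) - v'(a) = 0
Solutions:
 Integral(1/acos(sqrt(2)*_y), (_y, v(a))) = C1 - 4*a


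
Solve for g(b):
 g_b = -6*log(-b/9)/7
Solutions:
 g(b) = C1 - 6*b*log(-b)/7 + 6*b*(1 + 2*log(3))/7


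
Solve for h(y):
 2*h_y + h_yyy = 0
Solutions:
 h(y) = C1 + C2*sin(sqrt(2)*y) + C3*cos(sqrt(2)*y)


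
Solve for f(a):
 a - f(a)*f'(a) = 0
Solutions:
 f(a) = -sqrt(C1 + a^2)
 f(a) = sqrt(C1 + a^2)


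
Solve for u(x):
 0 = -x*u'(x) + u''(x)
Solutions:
 u(x) = C1 + C2*erfi(sqrt(2)*x/2)


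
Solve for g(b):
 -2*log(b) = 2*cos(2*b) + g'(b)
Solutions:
 g(b) = C1 - 2*b*log(b) + 2*b - sin(2*b)


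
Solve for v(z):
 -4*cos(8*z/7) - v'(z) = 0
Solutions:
 v(z) = C1 - 7*sin(8*z/7)/2


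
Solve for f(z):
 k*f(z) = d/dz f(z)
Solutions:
 f(z) = C1*exp(k*z)


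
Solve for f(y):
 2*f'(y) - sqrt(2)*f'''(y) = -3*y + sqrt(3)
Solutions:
 f(y) = C1 + C2*exp(-2^(1/4)*y) + C3*exp(2^(1/4)*y) - 3*y^2/4 + sqrt(3)*y/2


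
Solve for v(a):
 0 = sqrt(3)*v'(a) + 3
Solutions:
 v(a) = C1 - sqrt(3)*a


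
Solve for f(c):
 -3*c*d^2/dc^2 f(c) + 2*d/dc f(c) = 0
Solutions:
 f(c) = C1 + C2*c^(5/3)


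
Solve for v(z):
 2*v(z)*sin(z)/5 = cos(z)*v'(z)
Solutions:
 v(z) = C1/cos(z)^(2/5)


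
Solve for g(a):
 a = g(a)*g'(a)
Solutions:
 g(a) = -sqrt(C1 + a^2)
 g(a) = sqrt(C1 + a^2)


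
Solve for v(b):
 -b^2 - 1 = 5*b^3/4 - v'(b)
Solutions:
 v(b) = C1 + 5*b^4/16 + b^3/3 + b


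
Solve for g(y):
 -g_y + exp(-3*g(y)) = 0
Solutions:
 g(y) = log(C1 + 3*y)/3
 g(y) = log((-3^(1/3) - 3^(5/6)*I)*(C1 + y)^(1/3)/2)
 g(y) = log((-3^(1/3) + 3^(5/6)*I)*(C1 + y)^(1/3)/2)


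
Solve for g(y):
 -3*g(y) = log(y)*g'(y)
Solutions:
 g(y) = C1*exp(-3*li(y))
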